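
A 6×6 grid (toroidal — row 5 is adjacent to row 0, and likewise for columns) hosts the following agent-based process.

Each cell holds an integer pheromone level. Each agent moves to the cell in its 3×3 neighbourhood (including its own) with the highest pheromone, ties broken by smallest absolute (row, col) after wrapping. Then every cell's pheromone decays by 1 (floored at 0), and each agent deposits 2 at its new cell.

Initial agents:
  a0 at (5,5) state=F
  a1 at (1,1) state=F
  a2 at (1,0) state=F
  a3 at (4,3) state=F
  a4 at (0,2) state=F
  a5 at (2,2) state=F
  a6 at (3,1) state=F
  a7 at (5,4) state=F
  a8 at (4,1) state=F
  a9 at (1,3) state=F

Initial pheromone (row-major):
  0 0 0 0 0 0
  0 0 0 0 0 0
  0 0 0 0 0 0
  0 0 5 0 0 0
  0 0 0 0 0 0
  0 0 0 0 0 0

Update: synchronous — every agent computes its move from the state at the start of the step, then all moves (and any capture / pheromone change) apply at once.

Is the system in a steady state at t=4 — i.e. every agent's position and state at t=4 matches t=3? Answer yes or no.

no

t=1: a0@(0,0) a1@(0,0) a2@(0,0) a3@(3,2) a4@(0,1) a5@(3,2) a6@(3,2) a7@(0,3) a8@(3,2) a9@(0,2) | pheromone: 6 2 2 2 0 0 / 0 0 0 0 0 0 / 0 0 0 0 0 0 / 0 0 12 0 0 0 / 0 0 0 0 0 0 / 0 0 0 0 0 0
t=2: a0@(0,0) a1@(0,0) a2@(0,0) a3@(3,2) a4@(0,0) a5@(3,2) a6@(3,2) a7@(0,2) a8@(3,2) a9@(0,1) | pheromone: 13 3 3 1 0 0 / 0 0 0 0 0 0 / 0 0 0 0 0 0 / 0 0 19 0 0 0 / 0 0 0 0 0 0 / 0 0 0 0 0 0
t=3: a0@(0,0) a1@(0,0) a2@(0,0) a3@(3,2) a4@(0,0) a5@(3,2) a6@(3,2) a7@(0,1) a8@(3,2) a9@(0,0) | pheromone: 22 4 2 0 0 0 / 0 0 0 0 0 0 / 0 0 0 0 0 0 / 0 0 26 0 0 0 / 0 0 0 0 0 0 / 0 0 0 0 0 0
t=4: a0@(0,0) a1@(0,0) a2@(0,0) a3@(3,2) a4@(0,0) a5@(3,2) a6@(3,2) a7@(0,0) a8@(3,2) a9@(0,0) | pheromone: 33 3 1 0 0 0 / 0 0 0 0 0 0 / 0 0 0 0 0 0 / 0 0 33 0 0 0 / 0 0 0 0 0 0 / 0 0 0 0 0 0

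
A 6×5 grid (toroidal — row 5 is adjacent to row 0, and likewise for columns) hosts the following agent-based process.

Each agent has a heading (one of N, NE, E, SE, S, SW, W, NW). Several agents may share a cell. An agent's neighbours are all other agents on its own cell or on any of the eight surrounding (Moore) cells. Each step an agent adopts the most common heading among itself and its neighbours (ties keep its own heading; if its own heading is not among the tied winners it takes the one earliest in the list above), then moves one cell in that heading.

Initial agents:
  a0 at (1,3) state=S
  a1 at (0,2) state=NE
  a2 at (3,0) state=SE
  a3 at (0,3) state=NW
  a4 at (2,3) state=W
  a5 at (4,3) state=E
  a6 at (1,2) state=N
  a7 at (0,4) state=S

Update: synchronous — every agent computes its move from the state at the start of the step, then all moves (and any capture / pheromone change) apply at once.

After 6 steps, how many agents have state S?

t=1: a0@(2,3):S a1@(5,3):NE a2@(4,1):SE a3@(1,3):S a4@(2,2):W a5@(4,4):E a6@(0,2):N a7@(1,4):S
t=2: a0@(3,3):S a1@(4,4):NE a2@(5,2):SE a3@(2,3):S a4@(3,2):S a5@(4,0):E a6@(5,2):N a7@(2,4):S
t=3: a0@(4,3):S a1@(3,0):NE a2@(0,3):SE a3@(3,3):S a4@(4,2):S a5@(4,1):E a6@(4,2):N a7@(3,4):S
t=4: a0@(5,3):S a1@(2,1):NE a2@(1,4):SE a3@(4,3):S a4@(5,2):S a5@(4,2):E a6@(5,2):S a7@(4,4):S
t=5: a0@(0,3):S a1@(1,2):NE a2@(2,0):SE a3@(5,3):S a4@(0,2):S a5@(5,2):S a6@(0,2):S a7@(5,4):S
t=6: a0@(1,3):S a1@(2,2):S a2@(3,1):SE a3@(0,3):S a4@(1,2):S a5@(0,2):S a6@(1,2):S a7@(0,4):S

7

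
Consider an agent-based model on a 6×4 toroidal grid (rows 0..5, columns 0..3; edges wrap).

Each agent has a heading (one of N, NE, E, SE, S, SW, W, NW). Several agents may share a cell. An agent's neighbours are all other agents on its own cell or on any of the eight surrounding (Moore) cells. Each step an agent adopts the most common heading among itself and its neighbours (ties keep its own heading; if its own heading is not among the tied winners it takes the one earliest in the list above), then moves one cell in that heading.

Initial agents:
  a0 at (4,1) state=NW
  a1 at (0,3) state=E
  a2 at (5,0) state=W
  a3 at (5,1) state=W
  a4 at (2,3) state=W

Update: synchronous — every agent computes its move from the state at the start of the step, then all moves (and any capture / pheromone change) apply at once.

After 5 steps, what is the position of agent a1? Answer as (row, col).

t=1: a0@(4,0):W a1@(0,0):E a2@(5,3):W a3@(5,0):W a4@(2,2):W
t=2: a0@(4,3):W a1@(0,3):W a2@(5,2):W a3@(5,3):W a4@(2,1):W
t=3: a0@(4,2):W a1@(0,2):W a2@(5,1):W a3@(5,2):W a4@(2,0):W
t=4: a0@(4,1):W a1@(0,1):W a2@(5,0):W a3@(5,1):W a4@(2,3):W
t=5: a0@(4,0):W a1@(0,0):W a2@(5,3):W a3@(5,0):W a4@(2,2):W

(0, 0)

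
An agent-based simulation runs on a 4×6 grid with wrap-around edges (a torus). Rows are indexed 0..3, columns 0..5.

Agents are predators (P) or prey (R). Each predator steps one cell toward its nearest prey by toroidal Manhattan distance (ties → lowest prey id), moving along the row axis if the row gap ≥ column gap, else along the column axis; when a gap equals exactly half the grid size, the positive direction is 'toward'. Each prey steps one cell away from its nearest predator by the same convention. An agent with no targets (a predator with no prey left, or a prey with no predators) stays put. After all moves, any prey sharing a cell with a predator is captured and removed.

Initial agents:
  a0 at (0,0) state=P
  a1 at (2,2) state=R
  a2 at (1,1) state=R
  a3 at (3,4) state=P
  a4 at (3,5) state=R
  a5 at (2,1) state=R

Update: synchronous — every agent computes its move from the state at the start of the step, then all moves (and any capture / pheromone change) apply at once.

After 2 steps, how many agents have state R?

t=1: a0@(1,0):P a1@(2,1):R a2@(2,1):R a3@(3,5):P a4@(3,0):R a5@(1,1):R
t=2: a0@(1,1):P a1@(3,1):R a2@(3,1):R a3@(3,0):P a4@(3,1):R a5@(1,2):R

4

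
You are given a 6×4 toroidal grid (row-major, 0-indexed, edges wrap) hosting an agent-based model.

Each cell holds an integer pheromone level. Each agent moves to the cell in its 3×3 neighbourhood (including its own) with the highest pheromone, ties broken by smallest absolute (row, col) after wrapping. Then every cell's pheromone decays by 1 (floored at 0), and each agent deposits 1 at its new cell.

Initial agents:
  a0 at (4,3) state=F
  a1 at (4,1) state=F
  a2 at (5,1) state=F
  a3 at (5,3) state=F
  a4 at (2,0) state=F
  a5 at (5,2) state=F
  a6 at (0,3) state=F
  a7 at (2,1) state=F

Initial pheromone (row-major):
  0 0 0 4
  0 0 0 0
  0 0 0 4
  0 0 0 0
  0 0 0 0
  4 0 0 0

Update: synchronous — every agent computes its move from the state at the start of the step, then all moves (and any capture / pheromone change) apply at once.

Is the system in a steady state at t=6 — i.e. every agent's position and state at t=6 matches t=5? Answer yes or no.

t=1: a0@(5,0) a1@(5,0) a2@(5,0) a3@(0,3) a4@(2,3) a5@(0,3) a6@(0,3) a7@(1,0) | pheromone: 0 0 0 6 / 1 0 0 0 / 0 0 0 4 / 0 0 0 0 / 0 0 0 0 / 6 0 0 0
t=2: a0@(0,3) a1@(0,3) a2@(0,3) a3@(0,3) a4@(2,3) a5@(0,3) a6@(0,3) a7@(0,3) | pheromone: 0 0 0 12 / 0 0 0 0 / 0 0 0 4 / 0 0 0 0 / 0 0 0 0 / 5 0 0 0
t=3: a0@(0,3) a1@(0,3) a2@(0,3) a3@(0,3) a4@(2,3) a5@(0,3) a6@(0,3) a7@(0,3) | pheromone: 0 0 0 18 / 0 0 0 0 / 0 0 0 4 / 0 0 0 0 / 0 0 0 0 / 4 0 0 0
t=4: a0@(0,3) a1@(0,3) a2@(0,3) a3@(0,3) a4@(2,3) a5@(0,3) a6@(0,3) a7@(0,3) | pheromone: 0 0 0 24 / 0 0 0 0 / 0 0 0 4 / 0 0 0 0 / 0 0 0 0 / 3 0 0 0
t=5: a0@(0,3) a1@(0,3) a2@(0,3) a3@(0,3) a4@(2,3) a5@(0,3) a6@(0,3) a7@(0,3) | pheromone: 0 0 0 30 / 0 0 0 0 / 0 0 0 4 / 0 0 0 0 / 0 0 0 0 / 2 0 0 0
t=6: a0@(0,3) a1@(0,3) a2@(0,3) a3@(0,3) a4@(2,3) a5@(0,3) a6@(0,3) a7@(0,3) | pheromone: 0 0 0 36 / 0 0 0 0 / 0 0 0 4 / 0 0 0 0 / 0 0 0 0 / 1 0 0 0

yes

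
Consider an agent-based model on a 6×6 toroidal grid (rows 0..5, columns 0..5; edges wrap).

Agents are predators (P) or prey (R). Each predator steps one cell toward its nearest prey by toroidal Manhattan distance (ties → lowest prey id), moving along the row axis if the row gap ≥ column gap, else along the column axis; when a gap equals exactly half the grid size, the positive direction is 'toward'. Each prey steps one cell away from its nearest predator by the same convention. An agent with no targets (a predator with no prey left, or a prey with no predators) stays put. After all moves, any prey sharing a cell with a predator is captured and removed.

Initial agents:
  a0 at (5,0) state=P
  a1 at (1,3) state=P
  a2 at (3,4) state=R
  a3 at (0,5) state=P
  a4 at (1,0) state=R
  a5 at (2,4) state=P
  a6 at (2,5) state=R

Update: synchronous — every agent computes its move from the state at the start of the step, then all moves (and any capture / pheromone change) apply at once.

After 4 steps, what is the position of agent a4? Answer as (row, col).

t=1: a0@(0,0):P a1@(2,3):P a2@(4,4):R a3@(1,5):P a4@(2,0):R a5@(3,4):P a6@(2,0):R
t=2: a0@(1,0):P a1@(3,3):P a2@(5,4):R a3@(2,5):P a4@(3,0):R a5@(4,4):P a6@(3,0):R
t=3: a0@(2,0):P a1@(4,3):P a2@(0,4):R a3@(3,5):P a4@(4,0):R a5@(5,4):P a6@(4,0):R
t=4: a0@(3,0):P a1@(5,3):P a2@(1,4):R a3@(4,5):P a4@(5,0):R a5@(0,4):P a6@(5,0):R

(5, 0)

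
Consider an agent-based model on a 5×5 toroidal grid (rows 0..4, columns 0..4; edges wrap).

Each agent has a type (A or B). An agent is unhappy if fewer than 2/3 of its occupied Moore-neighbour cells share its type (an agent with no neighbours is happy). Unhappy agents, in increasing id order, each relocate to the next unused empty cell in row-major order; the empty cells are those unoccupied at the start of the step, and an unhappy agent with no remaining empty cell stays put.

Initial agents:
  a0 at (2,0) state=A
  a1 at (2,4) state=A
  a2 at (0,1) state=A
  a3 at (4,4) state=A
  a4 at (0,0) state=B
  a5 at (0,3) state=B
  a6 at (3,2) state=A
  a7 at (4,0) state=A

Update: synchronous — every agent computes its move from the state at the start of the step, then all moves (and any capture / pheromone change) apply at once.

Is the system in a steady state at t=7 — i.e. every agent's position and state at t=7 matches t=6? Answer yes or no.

t=1: a0@(2,0):A a1@(2,4):A a2@(0,2):A a3@(0,4):A a4@(1,0):B a5@(1,1):B a6@(3,2):A a7@(4,0):A
t=2: a0@(0,0):A a1@(0,1):A a2@(0,3):A a3@(1,2):A a4@(1,3):B a5@(1,4):B a6@(3,2):A a7@(4,0):A
t=3: a0@(0,0):A a1@(0,1):A a2@(0,2):A a3@(1,2):A a4@(0,4):B a5@(1,0):B a6@(3,2):A a7@(4,0):A
t=4: a0@(0,3):A a1@(0,1):A a2@(0,2):A a3@(1,2):A a4@(1,1):B a5@(1,3):B a6@(3,2):A a7@(4,0):A
t=5: a0@(0,3):A a1@(0,1):A a2@(0,0):A a3@(0,4):A a4@(1,0):B a5@(1,4):B a6@(3,2):A a7@(4,0):A
t=6: a0@(0,2):A a1@(0,1):A a2@(1,1):A a3@(1,2):A a4@(1,3):B a5@(2,0):B a6@(3,2):A a7@(4,0):A
t=7: a0@(0,2):A a1@(0,1):A a2@(1,1):A a3@(1,2):A a4@(0,0):B a5@(0,3):B a6@(3,2):A a7@(4,0):A

no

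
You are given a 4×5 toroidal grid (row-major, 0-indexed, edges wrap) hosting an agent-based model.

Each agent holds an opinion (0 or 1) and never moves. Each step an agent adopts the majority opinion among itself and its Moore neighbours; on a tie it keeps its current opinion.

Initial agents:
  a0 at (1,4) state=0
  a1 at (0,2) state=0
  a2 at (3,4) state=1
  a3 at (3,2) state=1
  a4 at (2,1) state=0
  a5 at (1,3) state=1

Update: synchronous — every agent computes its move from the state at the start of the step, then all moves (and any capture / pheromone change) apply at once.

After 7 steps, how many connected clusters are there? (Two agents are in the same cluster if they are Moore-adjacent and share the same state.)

2

t=1: a0@(1,4):0 a1@(0,2):1 a2@(3,4):1 a3@(3,2):0 a4@(2,1):0 a5@(1,3):0
t=2: a0@(1,4):0 a1@(0,2):0 a2@(3,4):1 a3@(3,2):0 a4@(2,1):0 a5@(1,3):0
t=3: (unchanged — steady state)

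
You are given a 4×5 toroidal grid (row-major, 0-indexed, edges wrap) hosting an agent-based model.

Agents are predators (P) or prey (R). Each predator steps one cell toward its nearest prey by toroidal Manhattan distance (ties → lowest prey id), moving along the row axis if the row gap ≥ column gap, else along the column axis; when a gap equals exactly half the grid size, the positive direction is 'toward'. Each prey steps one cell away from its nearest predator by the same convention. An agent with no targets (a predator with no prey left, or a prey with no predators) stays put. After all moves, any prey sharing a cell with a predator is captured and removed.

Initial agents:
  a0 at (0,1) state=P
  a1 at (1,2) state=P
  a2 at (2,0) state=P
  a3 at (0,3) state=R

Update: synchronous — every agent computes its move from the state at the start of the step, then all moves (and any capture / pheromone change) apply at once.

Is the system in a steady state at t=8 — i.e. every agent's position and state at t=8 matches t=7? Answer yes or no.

t=1: a0@(0,2):P a1@(0,2):P a2@(3,0):P a3@(0,4):R
t=2: a0@(0,3):P a1@(0,3):P a2@(0,0):P
t=3: (unchanged — steady state)

yes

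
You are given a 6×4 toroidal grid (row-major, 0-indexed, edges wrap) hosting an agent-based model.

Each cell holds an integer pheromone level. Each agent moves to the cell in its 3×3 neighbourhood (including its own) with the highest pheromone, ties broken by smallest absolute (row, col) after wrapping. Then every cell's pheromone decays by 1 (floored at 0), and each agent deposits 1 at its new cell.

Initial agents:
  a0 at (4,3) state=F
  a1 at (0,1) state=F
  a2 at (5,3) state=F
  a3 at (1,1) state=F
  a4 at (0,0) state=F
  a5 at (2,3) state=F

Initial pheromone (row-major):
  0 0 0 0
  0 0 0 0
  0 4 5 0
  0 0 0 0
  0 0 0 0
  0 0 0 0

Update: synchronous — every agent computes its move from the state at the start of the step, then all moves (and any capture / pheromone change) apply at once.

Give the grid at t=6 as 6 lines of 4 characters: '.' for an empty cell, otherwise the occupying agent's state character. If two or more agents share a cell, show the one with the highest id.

t=1: a0@(3,0) a1@(0,0) a2@(0,0) a3@(2,2) a4@(0,0) a5@(2,2) | pheromone: 3 0 0 0 / 0 0 0 0 / 0 3 6 0 / 1 0 0 0 / 0 0 0 0 / 0 0 0 0
t=2: a0@(2,1) a1@(0,0) a2@(0,0) a3@(2,2) a4@(0,0) a5@(2,2) | pheromone: 5 0 0 0 / 0 0 0 0 / 0 3 7 0 / 0 0 0 0 / 0 0 0 0 / 0 0 0 0
t=3: a0@(2,2) a1@(0,0) a2@(0,0) a3@(2,2) a4@(0,0) a5@(2,2) | pheromone: 7 0 0 0 / 0 0 0 0 / 0 2 9 0 / 0 0 0 0 / 0 0 0 0 / 0 0 0 0
t=4: a0@(2,2) a1@(0,0) a2@(0,0) a3@(2,2) a4@(0,0) a5@(2,2) | pheromone: 9 0 0 0 / 0 0 0 0 / 0 1 11 0 / 0 0 0 0 / 0 0 0 0 / 0 0 0 0
t=5: a0@(2,2) a1@(0,0) a2@(0,0) a3@(2,2) a4@(0,0) a5@(2,2) | pheromone: 11 0 0 0 / 0 0 0 0 / 0 0 13 0 / 0 0 0 0 / 0 0 0 0 / 0 0 0 0
t=6: a0@(2,2) a1@(0,0) a2@(0,0) a3@(2,2) a4@(0,0) a5@(2,2) | pheromone: 13 0 0 0 / 0 0 0 0 / 0 0 15 0 / 0 0 0 0 / 0 0 0 0 / 0 0 0 0

F...
....
..F.
....
....
....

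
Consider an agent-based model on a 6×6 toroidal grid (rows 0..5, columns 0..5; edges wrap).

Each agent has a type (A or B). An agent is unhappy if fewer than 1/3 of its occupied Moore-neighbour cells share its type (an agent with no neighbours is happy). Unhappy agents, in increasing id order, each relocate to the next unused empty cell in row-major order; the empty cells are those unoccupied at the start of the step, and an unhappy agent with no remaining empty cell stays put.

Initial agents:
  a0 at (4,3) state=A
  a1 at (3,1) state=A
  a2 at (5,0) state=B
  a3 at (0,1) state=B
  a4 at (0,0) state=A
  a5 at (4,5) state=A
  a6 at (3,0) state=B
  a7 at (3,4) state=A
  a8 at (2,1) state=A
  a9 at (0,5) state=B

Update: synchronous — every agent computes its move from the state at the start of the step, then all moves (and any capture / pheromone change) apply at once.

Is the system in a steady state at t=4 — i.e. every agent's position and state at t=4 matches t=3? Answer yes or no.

t=1: a0@(4,3):A a1@(3,1):A a2@(5,0):B a3@(0,1):B a4@(0,2):A a5@(4,5):A a6@(0,3):B a7@(3,4):A a8@(2,1):A a9@(0,5):B
t=2: a0@(4,3):A a1@(3,1):A a2@(5,0):B a3@(0,1):B a4@(0,0):A a5@(4,5):A a6@(0,4):B a7@(3,4):A a8@(2,1):A a9@(0,5):B
t=3: a0@(4,3):A a1@(3,1):A a2@(5,0):B a3@(0,1):B a4@(0,2):A a5@(4,5):A a6@(0,4):B a7@(3,4):A a8@(2,1):A a9@(0,5):B
t=4: a0@(4,3):A a1@(3,1):A a2@(5,0):B a3@(0,1):B a4@(0,0):A a5@(4,5):A a6@(0,4):B a7@(3,4):A a8@(2,1):A a9@(0,5):B

no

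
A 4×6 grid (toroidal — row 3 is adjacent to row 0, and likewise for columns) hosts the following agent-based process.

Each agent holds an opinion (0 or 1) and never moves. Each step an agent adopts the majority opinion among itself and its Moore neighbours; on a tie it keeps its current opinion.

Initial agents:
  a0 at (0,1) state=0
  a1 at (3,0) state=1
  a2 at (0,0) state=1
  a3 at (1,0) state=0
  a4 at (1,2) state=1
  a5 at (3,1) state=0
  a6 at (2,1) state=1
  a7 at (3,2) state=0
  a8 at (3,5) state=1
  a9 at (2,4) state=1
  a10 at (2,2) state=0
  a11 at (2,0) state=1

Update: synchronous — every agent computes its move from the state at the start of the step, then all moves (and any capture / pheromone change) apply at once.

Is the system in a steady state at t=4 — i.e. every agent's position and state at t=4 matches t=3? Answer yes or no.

t=1: a0@(0,1):0 a1@(3,0):1 a2@(0,0):1 a3@(1,0):1 a4@(1,2):1 a5@(3,1):0 a6@(2,1):1 a7@(3,2):0 a8@(3,5):1 a9@(2,4):1 a10@(2,2):0 a11@(2,0):1
t=2: a0@(0,1):1 a1@(3,0):1 a2@(0,0):1 a3@(1,0):1 a4@(1,2):1 a5@(3,1):0 a6@(2,1):1 a7@(3,2):0 a8@(3,5):1 a9@(2,4):1 a10@(2,2):0 a11@(2,0):1
t=3: a0@(0,1):1 a1@(3,0):1 a2@(0,0):1 a3@(1,0):1 a4@(1,2):1 a5@(3,1):1 a6@(2,1):1 a7@(3,2):0 a8@(3,5):1 a9@(2,4):1 a10@(2,2):0 a11@(2,0):1
t=4: a0@(0,1):1 a1@(3,0):1 a2@(0,0):1 a3@(1,0):1 a4@(1,2):1 a5@(3,1):1 a6@(2,1):1 a7@(3,2):1 a8@(3,5):1 a9@(2,4):1 a10@(2,2):1 a11@(2,0):1

no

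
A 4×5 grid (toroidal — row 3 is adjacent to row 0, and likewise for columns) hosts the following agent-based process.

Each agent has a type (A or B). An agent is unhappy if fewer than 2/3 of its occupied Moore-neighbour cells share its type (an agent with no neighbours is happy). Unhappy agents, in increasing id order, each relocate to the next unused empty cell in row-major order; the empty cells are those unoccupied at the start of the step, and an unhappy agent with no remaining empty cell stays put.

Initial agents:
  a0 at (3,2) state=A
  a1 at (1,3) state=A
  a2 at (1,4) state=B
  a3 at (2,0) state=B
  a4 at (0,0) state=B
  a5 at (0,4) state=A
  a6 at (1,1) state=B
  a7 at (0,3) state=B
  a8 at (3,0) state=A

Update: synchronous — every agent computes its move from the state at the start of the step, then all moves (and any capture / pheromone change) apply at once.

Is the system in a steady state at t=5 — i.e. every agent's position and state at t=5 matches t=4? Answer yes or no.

no

t=1: a0@(0,1):A a1@(0,2):A a2@(1,0):B a3@(2,0):B a4@(1,2):B a5@(2,1):A a6@(1,1):B a7@(2,2):B a8@(2,3):A
t=2: a0@(0,0):A a1@(0,3):A a2@(0,4):B a3@(2,0):B a4@(1,3):B a5@(1,4):A a6@(2,4):B a7@(3,0):B a8@(3,1):A
t=3: a0@(0,1):A a1@(0,2):A a2@(1,0):B a3@(1,1):B a4@(1,2):B a5@(2,1):A a6@(2,4):B a7@(2,2):B a8@(2,3):A
t=4: a0@(0,0):A a1@(0,3):A a2@(0,4):B a3@(1,3):B a4@(1,4):B a5@(2,0):A a6@(3,0):B a7@(3,1):B a8@(3,2):A
t=5: a0@(0,1):A a1@(0,2):A a2@(1,0):B a3@(1,3):B a4@(1,1):B a5@(1,2):A a6@(2,1):B a7@(2,2):B a8@(2,3):A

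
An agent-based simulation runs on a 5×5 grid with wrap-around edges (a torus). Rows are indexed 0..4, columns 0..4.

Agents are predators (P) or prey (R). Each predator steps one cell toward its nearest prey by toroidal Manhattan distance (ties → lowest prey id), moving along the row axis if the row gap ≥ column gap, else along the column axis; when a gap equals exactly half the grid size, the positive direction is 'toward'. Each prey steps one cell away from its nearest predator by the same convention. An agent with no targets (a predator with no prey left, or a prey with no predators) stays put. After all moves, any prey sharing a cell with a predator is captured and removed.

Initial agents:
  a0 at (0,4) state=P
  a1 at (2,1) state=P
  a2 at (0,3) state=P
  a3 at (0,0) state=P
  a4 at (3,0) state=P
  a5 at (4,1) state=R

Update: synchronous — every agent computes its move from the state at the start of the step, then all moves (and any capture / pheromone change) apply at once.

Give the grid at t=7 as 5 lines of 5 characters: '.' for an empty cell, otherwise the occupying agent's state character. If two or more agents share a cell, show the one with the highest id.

PPR..
.....
.....
.....
.....

t=1: a0@(0,0):P a1@(3,1):P a2@(0,2):P a3@(4,0):P a4@(4,0):P a5@(0,1):R
t=2: a0@(0,1):P a1@(4,1):P a2@(0,1):P a3@(0,0):P a4@(0,0):P a5@(0,2):R
t=3: a0@(0,2):P a1@(0,1):P a2@(0,2):P a3@(0,1):P a4@(0,1):P a5@(0,3):R
t=4: a0@(0,3):P a1@(0,2):P a2@(0,3):P a3@(0,2):P a4@(0,2):P a5@(0,4):R
t=5: a0@(0,4):P a1@(0,3):P a2@(0,4):P a3@(0,3):P a4@(0,3):P a5@(0,0):R
t=6: a0@(0,0):P a1@(0,4):P a2@(0,0):P a3@(0,4):P a4@(0,4):P a5@(0,1):R
t=7: a0@(0,1):P a1@(0,0):P a2@(0,1):P a3@(0,0):P a4@(0,0):P a5@(0,2):R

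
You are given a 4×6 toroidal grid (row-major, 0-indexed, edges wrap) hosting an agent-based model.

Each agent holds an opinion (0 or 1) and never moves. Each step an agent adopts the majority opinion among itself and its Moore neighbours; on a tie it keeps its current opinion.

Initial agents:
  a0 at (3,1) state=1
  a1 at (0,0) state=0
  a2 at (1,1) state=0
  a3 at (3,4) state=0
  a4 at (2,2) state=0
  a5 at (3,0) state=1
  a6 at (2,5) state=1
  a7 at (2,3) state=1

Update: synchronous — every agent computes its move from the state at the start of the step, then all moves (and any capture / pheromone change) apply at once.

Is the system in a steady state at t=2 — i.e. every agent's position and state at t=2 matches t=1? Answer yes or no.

t=1: a0@(3,1):1 a1@(0,0):0 a2@(1,1):0 a3@(3,4):1 a4@(2,2):0 a5@(3,0):1 a6@(2,5):1 a7@(2,3):0
t=2: (unchanged — steady state)

yes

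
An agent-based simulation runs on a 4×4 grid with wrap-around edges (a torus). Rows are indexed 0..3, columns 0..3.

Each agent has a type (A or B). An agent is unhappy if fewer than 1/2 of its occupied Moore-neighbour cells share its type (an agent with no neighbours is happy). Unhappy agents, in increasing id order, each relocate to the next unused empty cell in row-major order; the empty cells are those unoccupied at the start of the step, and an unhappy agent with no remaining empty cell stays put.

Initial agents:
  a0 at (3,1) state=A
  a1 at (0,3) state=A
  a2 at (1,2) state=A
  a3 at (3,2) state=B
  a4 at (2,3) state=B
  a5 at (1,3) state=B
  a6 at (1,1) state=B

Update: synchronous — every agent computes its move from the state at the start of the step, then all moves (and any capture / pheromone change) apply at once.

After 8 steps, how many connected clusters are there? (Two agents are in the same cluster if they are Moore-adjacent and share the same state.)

2

t=1: a0@(0,0):A a1@(0,1):A a2@(0,2):A a3@(1,0):B a4@(2,3):B a5@(2,0):B a6@(2,1):B
t=2: (unchanged — steady state)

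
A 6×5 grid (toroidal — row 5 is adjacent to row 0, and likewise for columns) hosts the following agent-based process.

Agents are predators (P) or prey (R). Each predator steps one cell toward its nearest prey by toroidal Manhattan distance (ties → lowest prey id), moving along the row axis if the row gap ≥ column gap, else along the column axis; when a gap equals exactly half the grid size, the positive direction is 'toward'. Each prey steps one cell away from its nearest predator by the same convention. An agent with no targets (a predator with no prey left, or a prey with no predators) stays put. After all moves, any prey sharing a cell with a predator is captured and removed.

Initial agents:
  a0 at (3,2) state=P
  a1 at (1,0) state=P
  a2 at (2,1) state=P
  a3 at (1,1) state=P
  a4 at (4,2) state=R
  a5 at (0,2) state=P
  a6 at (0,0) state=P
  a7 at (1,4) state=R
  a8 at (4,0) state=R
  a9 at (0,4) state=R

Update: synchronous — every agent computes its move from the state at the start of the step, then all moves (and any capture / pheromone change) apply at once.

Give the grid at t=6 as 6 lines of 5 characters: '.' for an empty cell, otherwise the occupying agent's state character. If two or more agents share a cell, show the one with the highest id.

t=1: a0@(4,2):P a1@(1,4):P a2@(3,1):P a3@(1,0):P a5@(5,2):P a6@(0,4):P a7@(1,3):R a8@(3,0):R a9@(0,3):R
t=2: a0@(4,1):P a1@(1,3):P a2@(3,0):P a3@(1,4):P a5@(0,2):P a6@(0,3):P a7@(1,2):R a8@(3,4):R
t=3: a0@(4,0):P a1@(1,2):P a2@(3,4):P a3@(1,3):P a5@(1,2):P a6@(1,3):P a7@(1,1):R a8@(3,3):R
t=4: a0@(4,4):P a1@(1,1):P a2@(3,3):P a3@(1,2):P a5@(1,1):P a6@(1,2):P a7@(1,0):R a8@(3,2):R
t=5: a0@(4,3):P a1@(1,0):P a2@(3,2):P a3@(1,1):P a5@(1,0):P a6@(1,1):P a7@(1,4):R a8@(3,1):R
t=6: a0@(4,2):P a1@(1,4):P a2@(3,1):P a3@(1,0):P a5@(1,4):P a6@(1,0):P a7@(1,3):R a8@(3,0):R

.....
P..RP
.....
RP...
..P..
.....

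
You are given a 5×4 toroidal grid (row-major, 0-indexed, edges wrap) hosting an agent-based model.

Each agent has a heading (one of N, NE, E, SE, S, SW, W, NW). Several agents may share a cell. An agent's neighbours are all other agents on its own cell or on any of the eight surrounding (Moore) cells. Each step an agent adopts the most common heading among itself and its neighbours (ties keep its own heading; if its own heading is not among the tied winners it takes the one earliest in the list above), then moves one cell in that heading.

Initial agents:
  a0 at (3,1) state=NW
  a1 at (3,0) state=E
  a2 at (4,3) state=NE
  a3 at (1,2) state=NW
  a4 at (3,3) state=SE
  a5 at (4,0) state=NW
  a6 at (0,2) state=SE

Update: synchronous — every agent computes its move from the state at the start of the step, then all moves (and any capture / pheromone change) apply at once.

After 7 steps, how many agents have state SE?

4

t=1: a0@(2,0):NW a1@(2,3):NW a2@(0,0):SE a3@(0,1):NW a4@(4,0):SE a5@(3,3):NW a6@(1,3):SE
t=2: a0@(1,3):NW a1@(1,2):NW a2@(1,1):SE a3@(1,2):SE a4@(0,1):SE a5@(2,2):NW a6@(2,0):SE
t=3: a0@(0,2):NW a1@(0,1):NW a2@(2,2):SE a3@(2,3):SE a4@(1,2):SE a5@(1,1):NW a6@(3,1):SE
t=4: a0@(4,1):NW a1@(4,0):NW a2@(3,3):SE a3@(3,0):SE a4@(2,3):SE a5@(0,0):NW a6@(4,2):SE
t=5: a0@(3,0):NW a1@(3,3):NW a2@(4,0):SE a3@(4,1):SE a4@(3,0):SE a5@(4,3):NW a6@(0,3):SE
t=6: a0@(2,3):NW a1@(2,2):NW a2@(0,1):SE a3@(0,2):SE a4@(4,1):SE a5@(3,2):NW a6@(1,0):SE
t=7: a0@(1,2):NW a1@(1,1):NW a2@(1,2):SE a3@(1,3):SE a4@(0,2):SE a5@(2,1):NW a6@(2,1):SE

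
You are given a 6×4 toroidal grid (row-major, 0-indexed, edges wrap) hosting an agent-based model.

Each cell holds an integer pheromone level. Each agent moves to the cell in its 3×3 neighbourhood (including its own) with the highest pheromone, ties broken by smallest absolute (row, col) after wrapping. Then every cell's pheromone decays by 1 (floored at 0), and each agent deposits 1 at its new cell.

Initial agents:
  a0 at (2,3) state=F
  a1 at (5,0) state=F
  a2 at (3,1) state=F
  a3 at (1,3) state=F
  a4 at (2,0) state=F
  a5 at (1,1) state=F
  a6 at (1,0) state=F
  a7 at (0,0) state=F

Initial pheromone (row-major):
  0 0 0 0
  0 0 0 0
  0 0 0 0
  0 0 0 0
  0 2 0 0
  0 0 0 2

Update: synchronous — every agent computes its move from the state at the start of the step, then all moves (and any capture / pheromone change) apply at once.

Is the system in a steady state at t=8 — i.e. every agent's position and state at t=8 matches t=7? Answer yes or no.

t=1: a0@(1,0) a1@(4,1) a2@(4,1) a3@(0,0) a4@(1,0) a5@(0,0) a6@(0,0) a7@(5,3) | pheromone: 3 0 0 0 / 2 0 0 0 / 0 0 0 0 / 0 0 0 0 / 0 3 0 0 / 0 0 0 2
t=2: a0@(0,0) a1@(4,1) a2@(4,1) a3@(0,0) a4@(0,0) a5@(0,0) a6@(0,0) a7@(0,0) | pheromone: 8 0 0 0 / 1 0 0 0 / 0 0 0 0 / 0 0 0 0 / 0 4 0 0 / 0 0 0 1
t=3: a0@(0,0) a1@(4,1) a2@(4,1) a3@(0,0) a4@(0,0) a5@(0,0) a6@(0,0) a7@(0,0) | pheromone: 13 0 0 0 / 0 0 0 0 / 0 0 0 0 / 0 0 0 0 / 0 5 0 0 / 0 0 0 0
t=4: a0@(0,0) a1@(4,1) a2@(4,1) a3@(0,0) a4@(0,0) a5@(0,0) a6@(0,0) a7@(0,0) | pheromone: 18 0 0 0 / 0 0 0 0 / 0 0 0 0 / 0 0 0 0 / 0 6 0 0 / 0 0 0 0
t=5: a0@(0,0) a1@(4,1) a2@(4,1) a3@(0,0) a4@(0,0) a5@(0,0) a6@(0,0) a7@(0,0) | pheromone: 23 0 0 0 / 0 0 0 0 / 0 0 0 0 / 0 0 0 0 / 0 7 0 0 / 0 0 0 0
t=6: a0@(0,0) a1@(4,1) a2@(4,1) a3@(0,0) a4@(0,0) a5@(0,0) a6@(0,0) a7@(0,0) | pheromone: 28 0 0 0 / 0 0 0 0 / 0 0 0 0 / 0 0 0 0 / 0 8 0 0 / 0 0 0 0
t=7: a0@(0,0) a1@(4,1) a2@(4,1) a3@(0,0) a4@(0,0) a5@(0,0) a6@(0,0) a7@(0,0) | pheromone: 33 0 0 0 / 0 0 0 0 / 0 0 0 0 / 0 0 0 0 / 0 9 0 0 / 0 0 0 0
t=8: a0@(0,0) a1@(4,1) a2@(4,1) a3@(0,0) a4@(0,0) a5@(0,0) a6@(0,0) a7@(0,0) | pheromone: 38 0 0 0 / 0 0 0 0 / 0 0 0 0 / 0 0 0 0 / 0 10 0 0 / 0 0 0 0

yes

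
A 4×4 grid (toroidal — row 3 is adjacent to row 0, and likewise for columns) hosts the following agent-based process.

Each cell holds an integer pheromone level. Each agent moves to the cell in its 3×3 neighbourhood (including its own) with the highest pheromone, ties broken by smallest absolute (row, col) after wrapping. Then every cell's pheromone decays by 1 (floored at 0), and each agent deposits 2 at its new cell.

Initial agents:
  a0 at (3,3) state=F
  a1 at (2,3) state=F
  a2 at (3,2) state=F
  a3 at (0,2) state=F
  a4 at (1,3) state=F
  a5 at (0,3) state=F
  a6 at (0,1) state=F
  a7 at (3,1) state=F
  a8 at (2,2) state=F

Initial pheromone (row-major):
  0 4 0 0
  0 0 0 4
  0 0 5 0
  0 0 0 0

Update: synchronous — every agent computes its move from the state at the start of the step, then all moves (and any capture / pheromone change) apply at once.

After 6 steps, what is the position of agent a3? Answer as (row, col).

(0, 1)

t=1: a0@(2,2) a1@(2,2) a2@(2,2) a3@(0,1) a4@(2,2) a5@(1,3) a6@(0,1) a7@(2,2) a8@(2,2) | pheromone: 0 7 0 0 / 0 0 0 5 / 0 0 16 0 / 0 0 0 0
t=2: a0@(2,2) a1@(2,2) a2@(2,2) a3@(0,1) a4@(2,2) a5@(2,2) a6@(0,1) a7@(2,2) a8@(2,2) | pheromone: 0 10 0 0 / 0 0 0 4 / 0 0 29 0 / 0 0 0 0
t=3: a0@(2,2) a1@(2,2) a2@(2,2) a3@(0,1) a4@(2,2) a5@(2,2) a6@(0,1) a7@(2,2) a8@(2,2) | pheromone: 0 13 0 0 / 0 0 0 3 / 0 0 42 0 / 0 0 0 0
t=4: a0@(2,2) a1@(2,2) a2@(2,2) a3@(0,1) a4@(2,2) a5@(2,2) a6@(0,1) a7@(2,2) a8@(2,2) | pheromone: 0 16 0 0 / 0 0 0 2 / 0 0 55 0 / 0 0 0 0
t=5: a0@(2,2) a1@(2,2) a2@(2,2) a3@(0,1) a4@(2,2) a5@(2,2) a6@(0,1) a7@(2,2) a8@(2,2) | pheromone: 0 19 0 0 / 0 0 0 1 / 0 0 68 0 / 0 0 0 0
t=6: a0@(2,2) a1@(2,2) a2@(2,2) a3@(0,1) a4@(2,2) a5@(2,2) a6@(0,1) a7@(2,2) a8@(2,2) | pheromone: 0 22 0 0 / 0 0 0 0 / 0 0 81 0 / 0 0 0 0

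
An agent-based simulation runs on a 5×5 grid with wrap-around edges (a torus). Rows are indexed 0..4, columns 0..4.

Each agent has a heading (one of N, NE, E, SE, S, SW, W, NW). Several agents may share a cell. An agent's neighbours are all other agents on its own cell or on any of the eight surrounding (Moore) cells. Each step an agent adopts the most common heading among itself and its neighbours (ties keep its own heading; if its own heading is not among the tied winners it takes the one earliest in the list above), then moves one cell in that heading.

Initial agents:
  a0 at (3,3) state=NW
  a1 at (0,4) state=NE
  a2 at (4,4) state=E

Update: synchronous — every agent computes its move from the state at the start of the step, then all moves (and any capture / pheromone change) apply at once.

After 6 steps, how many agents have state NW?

1

t=1: a0@(2,2):NW a1@(4,0):NE a2@(4,0):E
t=2: a0@(1,1):NW a1@(3,1):NE a2@(4,1):E
t=3: a0@(0,0):NW a1@(2,2):NE a2@(4,2):E
t=4: a0@(4,4):NW a1@(1,3):NE a2@(4,3):E
t=5: a0@(3,3):NW a1@(0,4):NE a2@(4,4):E
t=6: a0@(2,2):NW a1@(4,0):NE a2@(4,0):E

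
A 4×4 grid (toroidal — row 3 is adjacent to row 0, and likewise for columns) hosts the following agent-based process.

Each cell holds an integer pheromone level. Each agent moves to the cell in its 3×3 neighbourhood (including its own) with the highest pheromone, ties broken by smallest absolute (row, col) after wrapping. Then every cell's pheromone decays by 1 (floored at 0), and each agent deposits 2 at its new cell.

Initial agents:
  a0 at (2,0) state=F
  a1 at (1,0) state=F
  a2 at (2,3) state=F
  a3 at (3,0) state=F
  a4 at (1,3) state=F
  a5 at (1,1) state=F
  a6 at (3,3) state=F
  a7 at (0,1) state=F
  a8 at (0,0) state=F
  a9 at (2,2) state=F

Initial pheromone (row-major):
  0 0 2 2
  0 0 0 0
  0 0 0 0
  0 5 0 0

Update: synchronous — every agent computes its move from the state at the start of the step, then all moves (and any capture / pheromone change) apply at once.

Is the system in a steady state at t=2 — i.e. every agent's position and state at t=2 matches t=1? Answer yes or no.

no

t=1: a0@(3,1) a1@(0,3) a2@(1,0) a3@(3,1) a4@(0,2) a5@(0,2) a6@(0,2) a7@(3,1) a8@(3,1) a9@(3,1) | pheromone: 0 0 7 3 / 2 0 0 0 / 0 0 0 0 / 0 14 0 0
t=2: a0@(3,1) a1@(0,2) a2@(0,3) a3@(3,1) a4@(3,1) a5@(3,1) a6@(3,1) a7@(3,1) a8@(3,1) a9@(3,1) | pheromone: 0 0 8 4 / 1 0 0 0 / 0 0 0 0 / 0 29 0 0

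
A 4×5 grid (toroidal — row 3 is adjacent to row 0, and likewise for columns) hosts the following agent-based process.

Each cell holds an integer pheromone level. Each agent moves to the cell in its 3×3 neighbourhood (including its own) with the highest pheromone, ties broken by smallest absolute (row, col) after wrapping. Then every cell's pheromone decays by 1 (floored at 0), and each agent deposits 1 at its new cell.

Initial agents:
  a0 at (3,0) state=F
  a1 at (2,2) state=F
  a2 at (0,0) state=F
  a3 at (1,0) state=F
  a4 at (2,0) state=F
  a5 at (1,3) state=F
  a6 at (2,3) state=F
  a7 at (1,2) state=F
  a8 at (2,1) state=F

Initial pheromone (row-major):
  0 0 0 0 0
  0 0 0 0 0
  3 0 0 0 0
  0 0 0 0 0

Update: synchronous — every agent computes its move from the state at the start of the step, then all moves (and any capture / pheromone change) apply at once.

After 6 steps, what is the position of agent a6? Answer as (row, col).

(0, 0)

t=1: a0@(2,0) a1@(1,1) a2@(0,0) a3@(2,0) a4@(2,0) a5@(0,2) a6@(1,2) a7@(0,1) a8@(2,0) | pheromone: 1 1 1 0 0 / 0 1 1 0 0 / 6 0 0 0 0 / 0 0 0 0 0
t=2: a0@(2,0) a1@(2,0) a2@(0,0) a3@(2,0) a4@(2,0) a5@(0,1) a6@(0,1) a7@(0,0) a8@(2,0) | pheromone: 2 2 0 0 0 / 0 0 0 0 0 / 10 0 0 0 0 / 0 0 0 0 0
t=3: a0@(2,0) a1@(2,0) a2@(0,0) a3@(2,0) a4@(2,0) a5@(0,0) a6@(0,0) a7@(0,0) a8@(2,0) | pheromone: 5 1 0 0 0 / 0 0 0 0 0 / 14 0 0 0 0 / 0 0 0 0 0
t=4: a0@(2,0) a1@(2,0) a2@(0,0) a3@(2,0) a4@(2,0) a5@(0,0) a6@(0,0) a7@(0,0) a8@(2,0) | pheromone: 8 0 0 0 0 / 0 0 0 0 0 / 18 0 0 0 0 / 0 0 0 0 0
t=5: a0@(2,0) a1@(2,0) a2@(0,0) a3@(2,0) a4@(2,0) a5@(0,0) a6@(0,0) a7@(0,0) a8@(2,0) | pheromone: 11 0 0 0 0 / 0 0 0 0 0 / 22 0 0 0 0 / 0 0 0 0 0
t=6: a0@(2,0) a1@(2,0) a2@(0,0) a3@(2,0) a4@(2,0) a5@(0,0) a6@(0,0) a7@(0,0) a8@(2,0) | pheromone: 14 0 0 0 0 / 0 0 0 0 0 / 26 0 0 0 0 / 0 0 0 0 0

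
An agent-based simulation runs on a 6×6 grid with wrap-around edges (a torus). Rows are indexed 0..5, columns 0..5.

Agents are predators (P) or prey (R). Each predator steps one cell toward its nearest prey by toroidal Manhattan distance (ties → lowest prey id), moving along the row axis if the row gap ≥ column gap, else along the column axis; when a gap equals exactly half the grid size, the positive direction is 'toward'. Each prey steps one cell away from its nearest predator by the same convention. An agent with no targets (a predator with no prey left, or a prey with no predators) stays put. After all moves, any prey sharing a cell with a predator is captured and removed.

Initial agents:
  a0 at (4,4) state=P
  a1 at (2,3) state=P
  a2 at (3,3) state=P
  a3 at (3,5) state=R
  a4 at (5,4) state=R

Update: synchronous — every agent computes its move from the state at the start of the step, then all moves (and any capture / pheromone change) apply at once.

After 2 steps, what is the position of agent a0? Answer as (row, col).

t=1: a0@(5,4):P a1@(2,4):P a2@(3,4):P a3@(2,5):R a4@(0,4):R
t=2: a0@(0,4):P a1@(2,5):P a2@(2,4):P a3@(2,0):R a4@(1,4):R

(0, 4)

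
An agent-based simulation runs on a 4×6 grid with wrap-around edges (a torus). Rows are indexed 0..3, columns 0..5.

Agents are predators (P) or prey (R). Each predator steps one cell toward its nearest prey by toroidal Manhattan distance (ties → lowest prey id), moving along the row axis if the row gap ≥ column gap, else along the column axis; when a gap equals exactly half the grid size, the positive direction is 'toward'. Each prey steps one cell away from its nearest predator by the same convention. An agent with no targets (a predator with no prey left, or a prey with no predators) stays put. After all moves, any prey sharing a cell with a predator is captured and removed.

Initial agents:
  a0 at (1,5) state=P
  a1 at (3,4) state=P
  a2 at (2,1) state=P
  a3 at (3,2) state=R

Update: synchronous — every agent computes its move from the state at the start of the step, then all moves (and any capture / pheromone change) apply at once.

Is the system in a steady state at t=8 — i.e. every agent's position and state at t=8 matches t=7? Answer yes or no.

yes

t=1: a0@(1,0):P a1@(3,3):P a2@(3,1):P
t=2: (unchanged — steady state)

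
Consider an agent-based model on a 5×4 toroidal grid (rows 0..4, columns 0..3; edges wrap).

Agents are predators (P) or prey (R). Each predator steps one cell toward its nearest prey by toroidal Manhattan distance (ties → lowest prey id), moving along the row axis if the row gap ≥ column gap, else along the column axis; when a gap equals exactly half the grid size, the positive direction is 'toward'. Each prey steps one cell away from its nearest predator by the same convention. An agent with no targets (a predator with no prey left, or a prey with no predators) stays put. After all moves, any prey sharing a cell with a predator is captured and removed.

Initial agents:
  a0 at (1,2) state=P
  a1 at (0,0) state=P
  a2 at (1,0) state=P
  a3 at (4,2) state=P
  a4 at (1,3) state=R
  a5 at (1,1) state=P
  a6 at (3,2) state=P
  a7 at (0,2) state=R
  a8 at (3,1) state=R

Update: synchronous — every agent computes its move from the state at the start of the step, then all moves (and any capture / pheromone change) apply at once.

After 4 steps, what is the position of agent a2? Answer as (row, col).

(3, 3)

t=1: a0@(1,3):P a1@(1,0):P a2@(1,3):P a3@(0,2):P a5@(1,2):P a6@(3,1):P a7@(4,2):R a8@(3,0):R
t=2: a0@(0,3):P a1@(2,0):P a2@(0,3):P a3@(4,2):P a5@(0,2):P a6@(3,0):P a7@(3,2):R a8@(3,3):R
t=3: a0@(4,3):P a1@(3,0):P a2@(4,3):P a3@(3,2):P a5@(4,2):P a6@(3,3):P a7@(2,2):R
t=4: a0@(3,3):P a1@(3,1):P a2@(3,3):P a3@(2,2):P a5@(3,2):P a6@(2,3):P a7@(1,2):R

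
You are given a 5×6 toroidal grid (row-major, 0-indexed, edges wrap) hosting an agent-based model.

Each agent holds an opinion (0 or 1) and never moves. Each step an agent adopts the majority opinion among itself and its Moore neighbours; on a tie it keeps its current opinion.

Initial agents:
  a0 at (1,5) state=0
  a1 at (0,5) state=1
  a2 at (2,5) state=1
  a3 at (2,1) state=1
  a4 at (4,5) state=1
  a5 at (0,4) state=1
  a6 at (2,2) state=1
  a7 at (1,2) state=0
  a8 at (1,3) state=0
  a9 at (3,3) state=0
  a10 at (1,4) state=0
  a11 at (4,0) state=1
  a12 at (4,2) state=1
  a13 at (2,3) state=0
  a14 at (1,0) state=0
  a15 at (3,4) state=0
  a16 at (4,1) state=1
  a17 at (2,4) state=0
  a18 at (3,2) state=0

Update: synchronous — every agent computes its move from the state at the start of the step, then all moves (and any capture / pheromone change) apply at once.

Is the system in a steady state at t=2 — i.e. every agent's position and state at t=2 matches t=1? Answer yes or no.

no

t=1: a0@(1,5):0 a1@(0,5):1 a2@(2,5):0 a3@(2,1):0 a4@(4,5):1 a5@(0,4):1 a6@(2,2):0 a7@(1,2):0 a8@(1,3):0 a9@(3,3):0 a10@(1,4):0 a11@(4,0):1 a12@(4,2):1 a13@(2,3):0 a14@(1,0):1 a15@(3,4):0 a16@(4,1):1 a17@(2,4):0 a18@(3,2):1
t=2: a0@(1,5):0 a1@(0,5):1 a2@(2,5):0 a3@(2,1):0 a4@(4,5):1 a5@(0,4):1 a6@(2,2):0 a7@(1,2):0 a8@(1,3):0 a9@(3,3):0 a10@(1,4):0 a11@(4,0):1 a12@(4,2):1 a13@(2,3):0 a14@(1,0):0 a15@(3,4):0 a16@(4,1):1 a17@(2,4):0 a18@(3,2):0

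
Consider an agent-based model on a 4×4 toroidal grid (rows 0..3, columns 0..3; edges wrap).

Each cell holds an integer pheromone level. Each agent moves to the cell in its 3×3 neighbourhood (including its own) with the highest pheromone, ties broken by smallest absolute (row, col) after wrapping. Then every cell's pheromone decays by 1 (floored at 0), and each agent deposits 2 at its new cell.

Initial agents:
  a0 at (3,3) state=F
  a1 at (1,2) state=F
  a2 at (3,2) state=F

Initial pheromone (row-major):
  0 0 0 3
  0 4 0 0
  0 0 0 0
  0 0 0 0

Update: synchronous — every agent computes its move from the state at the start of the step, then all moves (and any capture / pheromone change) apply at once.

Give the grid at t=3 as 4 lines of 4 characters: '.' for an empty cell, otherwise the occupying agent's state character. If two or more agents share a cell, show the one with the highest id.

t=1: a0@(0,3) a1@(1,1) a2@(0,3) | pheromone: 0 0 0 6 / 0 5 0 0 / 0 0 0 0 / 0 0 0 0
t=2: a0@(0,3) a1@(1,1) a2@(0,3) | pheromone: 0 0 0 9 / 0 6 0 0 / 0 0 0 0 / 0 0 0 0
t=3: a0@(0,3) a1@(1,1) a2@(0,3) | pheromone: 0 0 0 12 / 0 7 0 0 / 0 0 0 0 / 0 0 0 0

...F
.F..
....
....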